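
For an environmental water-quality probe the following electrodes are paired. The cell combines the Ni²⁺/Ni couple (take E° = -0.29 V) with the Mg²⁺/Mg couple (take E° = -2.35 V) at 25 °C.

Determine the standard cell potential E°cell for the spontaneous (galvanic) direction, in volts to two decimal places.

+2.06 V

The Ni²⁺/Ni couple has the higher reduction potential, so it is the cathode; Mg²⁺/Mg is oxidised at the anode.
E°cell = E°(cathode) − E°(anode) = (-0.29) − (-2.35) = +2.06 V.
Since E°cell > 0, the reaction is spontaneous under standard conditions.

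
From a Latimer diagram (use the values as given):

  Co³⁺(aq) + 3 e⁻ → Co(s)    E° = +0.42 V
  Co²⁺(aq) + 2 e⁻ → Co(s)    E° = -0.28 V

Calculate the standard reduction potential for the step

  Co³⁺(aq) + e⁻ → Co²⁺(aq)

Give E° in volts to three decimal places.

Sequential free energies add, so n₃E°₃ = n₁E°₁ + n₂E°₂.
With n₃ = 3, and the known step contributing 2×(-0.28) V, the unknown satisfies 1·E° = 3×(+0.42) − 2×(-0.28) = +1.820.
E° = +1.820 / 1 = +1.820 V.

+1.820 V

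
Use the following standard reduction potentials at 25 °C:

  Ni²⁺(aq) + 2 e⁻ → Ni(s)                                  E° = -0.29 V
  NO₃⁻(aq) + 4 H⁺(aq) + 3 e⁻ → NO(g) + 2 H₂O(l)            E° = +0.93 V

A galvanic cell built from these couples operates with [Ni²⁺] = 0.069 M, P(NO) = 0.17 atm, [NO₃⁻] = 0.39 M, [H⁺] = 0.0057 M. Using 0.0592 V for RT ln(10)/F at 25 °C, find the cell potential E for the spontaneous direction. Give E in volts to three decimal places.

+1.084 V

NO₃⁻/NO is the cathode (higher E°), Ni²⁺/Ni the anode: E°cell = +0.93 − (-0.29) = +1.22 V, n = 6.
Overall: 2 NO₃⁻(aq) + 8 H⁺(aq) + 3 Ni(s) → 2 NO(g) + 4 H₂O(l) + 3 Ni²⁺(aq)
Q = P(NO)^2·[Ni²⁺]^3 / ([NO₃⁻]^2·[H⁺]^8); log Q = 13.748.
E = E° − (0.0592/n) log Q = +1.22 − (0.0592/6)(13.748) = +1.084 V.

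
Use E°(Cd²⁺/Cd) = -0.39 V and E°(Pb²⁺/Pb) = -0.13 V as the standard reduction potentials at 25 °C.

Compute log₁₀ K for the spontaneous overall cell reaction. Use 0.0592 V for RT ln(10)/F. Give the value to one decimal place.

8.8

Cathode: Pb²⁺/Pb; anode: Cd²⁺/Cd. E°cell = +0.26 V, n = 2.
log K = nE°cell / 0.0592 = (2)(+0.26) / 0.0592 = 8.8.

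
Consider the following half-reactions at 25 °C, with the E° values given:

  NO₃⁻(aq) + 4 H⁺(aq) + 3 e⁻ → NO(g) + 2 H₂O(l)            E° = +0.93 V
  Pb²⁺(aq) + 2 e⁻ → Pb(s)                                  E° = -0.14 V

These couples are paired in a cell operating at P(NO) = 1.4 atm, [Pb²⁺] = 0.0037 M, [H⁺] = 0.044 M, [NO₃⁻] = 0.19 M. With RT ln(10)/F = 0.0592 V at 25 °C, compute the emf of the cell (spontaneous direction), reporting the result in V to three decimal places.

NO₃⁻/NO is the cathode (higher E°), Pb²⁺/Pb the anode: E°cell = +0.93 − (-0.14) = +1.07 V, n = 6.
Overall: 2 NO₃⁻(aq) + 8 H⁺(aq) + 3 Pb(s) → 2 NO(g) + 4 H₂O(l) + 3 Pb²⁺(aq)
Q = P(NO)^2·[Pb²⁺]^3 / ([NO₃⁻]^2·[H⁺]^8); log Q = 5.292.
E = E° − (0.0592/n) log Q = +1.07 − (0.0592/6)(5.292) = +1.018 V.

+1.018 V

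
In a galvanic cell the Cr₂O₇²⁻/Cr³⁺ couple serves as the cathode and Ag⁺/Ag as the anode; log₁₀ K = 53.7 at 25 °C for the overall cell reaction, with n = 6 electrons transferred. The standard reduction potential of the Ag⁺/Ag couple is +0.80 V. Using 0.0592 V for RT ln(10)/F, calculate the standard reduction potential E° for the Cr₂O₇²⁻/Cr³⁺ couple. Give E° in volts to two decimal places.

E°cell = (0.0592/n)·log K = (0.0592/6)(53.7) = +0.530 V.
Since Cr₂O₇²⁻/Cr³⁺ is the cathode and Ag⁺/Ag the anode, E°cell = E°(Cr₂O₇²⁻/Cr³⁺) − E°(Ag⁺/Ag).
So E°(Cr₂O₇²⁻/Cr³⁺) = E°cell + E°(Ag⁺/Ag) = +0.530 + (+0.80) = +1.33 V.

+1.33 V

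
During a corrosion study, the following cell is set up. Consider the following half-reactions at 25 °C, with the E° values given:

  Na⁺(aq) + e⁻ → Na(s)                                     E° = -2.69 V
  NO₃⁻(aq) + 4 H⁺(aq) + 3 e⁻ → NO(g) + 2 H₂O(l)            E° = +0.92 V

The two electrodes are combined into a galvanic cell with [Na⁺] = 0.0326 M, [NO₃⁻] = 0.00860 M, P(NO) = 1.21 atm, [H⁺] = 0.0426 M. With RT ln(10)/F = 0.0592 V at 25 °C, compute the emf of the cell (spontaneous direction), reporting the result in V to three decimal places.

+3.547 V

NO₃⁻/NO is the cathode (higher E°), Na⁺/Na the anode: E°cell = +0.92 − (-2.69) = +3.61 V, n = 3.
Overall: NO₃⁻(aq) + 4 H⁺(aq) + 3 Na(s) → NO(g) + 2 H₂O(l) + 3 Na⁺(aq)
Q = P(NO)·[Na⁺]^3 / ([NO₃⁻]·[H⁺]^4); log Q = 3.170.
E = E° − (0.0592/n) log Q = +3.61 − (0.0592/3)(3.170) = +3.547 V.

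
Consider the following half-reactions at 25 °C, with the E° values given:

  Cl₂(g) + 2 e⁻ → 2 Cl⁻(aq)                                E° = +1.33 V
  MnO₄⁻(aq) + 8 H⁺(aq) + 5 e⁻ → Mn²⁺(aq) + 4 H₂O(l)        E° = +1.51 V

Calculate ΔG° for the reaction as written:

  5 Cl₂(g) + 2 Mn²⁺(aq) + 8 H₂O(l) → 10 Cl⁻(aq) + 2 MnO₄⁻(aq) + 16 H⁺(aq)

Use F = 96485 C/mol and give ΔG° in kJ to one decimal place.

As written, Cl₂/Cl⁻ is reduced (cathode) and MnO₄⁻/Mn²⁺ is oxidised (anode), so E°cell = (+1.33) − (+1.51) = -0.18 V.
Balancing electrons gives n = 10.
ΔG° = −nFE° = −(10)(96485)(-0.18) = 173,673 J = +173.7 kJ.

+173.7 kJ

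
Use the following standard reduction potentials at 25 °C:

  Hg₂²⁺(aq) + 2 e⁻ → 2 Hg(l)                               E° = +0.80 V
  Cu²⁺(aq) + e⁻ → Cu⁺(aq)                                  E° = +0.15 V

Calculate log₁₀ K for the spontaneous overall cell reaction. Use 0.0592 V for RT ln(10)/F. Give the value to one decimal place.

Cathode: Hg₂²⁺/Hg; anode: Cu²⁺/Cu⁺. E°cell = +0.65 V, n = 2.
log K = nE°cell / 0.0592 = (2)(+0.65) / 0.0592 = 22.0.

22.0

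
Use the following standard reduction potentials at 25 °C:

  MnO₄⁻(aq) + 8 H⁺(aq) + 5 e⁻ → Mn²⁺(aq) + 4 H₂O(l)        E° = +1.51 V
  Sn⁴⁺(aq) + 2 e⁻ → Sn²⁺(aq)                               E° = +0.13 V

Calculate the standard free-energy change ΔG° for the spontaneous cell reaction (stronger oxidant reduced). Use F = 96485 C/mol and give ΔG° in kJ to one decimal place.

MnO₄⁻/Mn²⁺ (E° = +1.51 V) is the cathode; Sn⁴⁺/Sn²⁺ (E° = +0.13 V) is the anode, so E°cell = +1.38 V.
Balancing electrons gives n = 10 (lcm of 5 and 2).
ΔG° = −nFE° = −(10)(96485)(+1.38) = -1,331,493 J = -1331.5 kJ.

-1331.5 kJ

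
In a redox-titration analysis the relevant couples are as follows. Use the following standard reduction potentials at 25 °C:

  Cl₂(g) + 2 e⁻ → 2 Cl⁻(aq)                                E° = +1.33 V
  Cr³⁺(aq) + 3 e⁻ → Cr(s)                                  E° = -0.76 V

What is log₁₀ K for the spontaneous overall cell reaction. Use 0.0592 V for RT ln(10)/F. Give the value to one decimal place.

211.8

Cathode: Cl₂/Cl⁻; anode: Cr³⁺/Cr. E°cell = +2.09 V, n = 6.
log K = nE°cell / 0.0592 = (6)(+2.09) / 0.0592 = 211.8.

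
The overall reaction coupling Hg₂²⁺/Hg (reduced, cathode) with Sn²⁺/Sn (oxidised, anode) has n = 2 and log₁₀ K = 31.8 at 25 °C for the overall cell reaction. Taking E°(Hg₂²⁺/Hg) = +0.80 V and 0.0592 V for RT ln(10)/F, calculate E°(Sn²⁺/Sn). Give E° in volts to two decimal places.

E°cell = (0.0592/n)·log K = (0.0592/2)(31.8) = +0.941 V.
Since Hg₂²⁺/Hg is the cathode and Sn²⁺/Sn the anode, E°cell = E°(Hg₂²⁺/Hg) − E°(Sn²⁺/Sn).
So E°(Sn²⁺/Sn) = E°(Hg₂²⁺/Hg) − E°cell = (+0.80) − (+0.941) = -0.14 V.

-0.14 V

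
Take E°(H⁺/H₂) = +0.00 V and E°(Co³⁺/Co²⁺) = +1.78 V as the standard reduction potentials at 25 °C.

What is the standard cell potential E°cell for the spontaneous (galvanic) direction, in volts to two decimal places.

The Co³⁺/Co²⁺ couple has the higher reduction potential, so it is the cathode; H⁺/H₂ is oxidised at the anode.
E°cell = E°(cathode) − E°(anode) = (+1.78) − (+0.00) = +1.78 V.
Since E°cell > 0, the reaction is spontaneous under standard conditions.

+1.78 V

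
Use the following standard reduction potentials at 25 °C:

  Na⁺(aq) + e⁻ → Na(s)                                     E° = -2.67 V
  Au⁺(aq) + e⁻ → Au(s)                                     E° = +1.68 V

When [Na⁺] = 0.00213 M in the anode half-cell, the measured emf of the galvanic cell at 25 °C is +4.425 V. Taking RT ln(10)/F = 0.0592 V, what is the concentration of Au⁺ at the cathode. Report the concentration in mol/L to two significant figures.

0.039 M

Au⁺/Au is the cathode, Na⁺/Na the anode: E°cell = +4.35 V, n = 1.
Overall reaction: Au⁺(aq) + Na(s) → Au(s) + Na⁺(aq); Q = [Na⁺]^1/[Au⁺]^1.
From E = E° − (0.0592/n) log Q: log Q = (E° − E)·n/0.0592 = (+4.35 − (+4.425))·1/0.0592 = -1.2669.
So 1·log[Au⁺] = 1·log(0.00213) − log Q = -2.6716 − (-1.2669) = -1.4047; [Au⁺] = 10^(-1.4047) ≈ 0.039 M.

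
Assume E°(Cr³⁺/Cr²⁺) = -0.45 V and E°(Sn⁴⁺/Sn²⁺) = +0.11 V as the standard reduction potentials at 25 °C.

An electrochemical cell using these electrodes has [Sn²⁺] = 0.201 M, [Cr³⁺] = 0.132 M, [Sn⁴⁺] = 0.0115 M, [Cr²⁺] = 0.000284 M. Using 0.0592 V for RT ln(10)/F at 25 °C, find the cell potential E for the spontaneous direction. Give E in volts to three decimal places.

+0.365 V

Sn⁴⁺/Sn²⁺ is the cathode (higher E°), Cr³⁺/Cr²⁺ the anode: E°cell = +0.11 − (-0.45) = +0.56 V, n = 2.
Overall: Sn⁴⁺(aq) + 2 Cr²⁺(aq) → Sn²⁺(aq) + 2 Cr³⁺(aq)
Q = [Sn²⁺]·[Cr³⁺]^2 / ([Sn⁴⁺]·[Cr²⁺]^2); log Q = 6.577.
E = E° − (0.0592/n) log Q = +0.56 − (0.0592/2)(6.577) = +0.365 V.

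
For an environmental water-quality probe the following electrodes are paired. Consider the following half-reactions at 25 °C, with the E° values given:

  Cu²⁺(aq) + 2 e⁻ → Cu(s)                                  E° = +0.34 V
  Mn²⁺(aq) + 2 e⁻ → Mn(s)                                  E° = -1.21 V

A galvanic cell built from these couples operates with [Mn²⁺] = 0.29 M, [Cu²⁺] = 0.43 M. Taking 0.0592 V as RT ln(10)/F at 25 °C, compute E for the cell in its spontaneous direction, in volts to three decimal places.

Cu²⁺/Cu is the cathode (higher E°), Mn²⁺/Mn the anode: E°cell = +0.34 − (-1.21) = +1.55 V, n = 2.
Overall: Cu²⁺(aq) + Mn(s) → Cu(s) + Mn²⁺(aq)
Q = [Mn²⁺] / ([Cu²⁺]); log Q = -0.171.
E = E° − (0.0592/n) log Q = +1.55 − (0.0592/2)(-0.171) = +1.555 V.

+1.555 V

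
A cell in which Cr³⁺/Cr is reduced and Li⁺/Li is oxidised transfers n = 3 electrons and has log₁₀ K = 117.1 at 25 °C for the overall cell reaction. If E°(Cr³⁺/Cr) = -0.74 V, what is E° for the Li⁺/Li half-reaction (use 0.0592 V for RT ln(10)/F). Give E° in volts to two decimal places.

-3.05 V

E°cell = (0.0592/n)·log K = (0.0592/3)(117.1) = +2.311 V.
Since Cr³⁺/Cr is the cathode and Li⁺/Li the anode, E°cell = E°(Cr³⁺/Cr) − E°(Li⁺/Li).
So E°(Li⁺/Li) = E°(Cr³⁺/Cr) − E°cell = (-0.74) − (+2.311) = -3.05 V.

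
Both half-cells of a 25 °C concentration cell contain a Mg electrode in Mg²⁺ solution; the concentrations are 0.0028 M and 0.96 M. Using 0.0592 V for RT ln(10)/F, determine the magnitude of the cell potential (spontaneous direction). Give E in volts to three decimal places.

+0.075 V

For a concentration cell E°cell = 0. The 0.96 M side is the cathode (reduction is favoured where [Mg²⁺] is higher).
With n = 2, E = −(0.0592/2) log([Mg²⁺]ₐₙ/[Mg²⁺]꜀ₐₜ) = −(0.0592/2) log(0.0028/0.96) = −(0.0592/2)(-2.535) = +0.075 V.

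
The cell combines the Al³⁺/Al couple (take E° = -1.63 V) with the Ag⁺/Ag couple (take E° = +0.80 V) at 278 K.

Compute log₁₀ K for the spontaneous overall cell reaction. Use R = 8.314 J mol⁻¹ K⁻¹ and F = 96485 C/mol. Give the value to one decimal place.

Cathode: Ag⁺/Ag; anode: Al³⁺/Al. E°cell = (+0.80) − (-1.63) = +2.43 V, with n = 3.
ΔG° = −nFE° = −RT ln K, so ln K = nFE°/(RT) = (3)(96485)(+2.43) / ((8.314)(278)) = 304.321.
log₁₀ K = 304.321 / ln 10 = 132.2.

132.2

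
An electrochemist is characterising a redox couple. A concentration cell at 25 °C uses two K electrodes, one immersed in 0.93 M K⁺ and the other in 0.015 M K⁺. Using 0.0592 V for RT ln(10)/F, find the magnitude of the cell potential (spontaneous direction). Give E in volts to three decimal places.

For a concentration cell E°cell = 0. The 0.93 M side is the cathode (reduction is favoured where [K⁺] is higher).
With n = 1, E = −(0.0592/1) log([K⁺]ₐₙ/[K⁺]꜀ₐₜ) = −(0.0592/1) log(0.015/0.93) = −(0.0592/1)(-1.792) = +0.106 V.

+0.106 V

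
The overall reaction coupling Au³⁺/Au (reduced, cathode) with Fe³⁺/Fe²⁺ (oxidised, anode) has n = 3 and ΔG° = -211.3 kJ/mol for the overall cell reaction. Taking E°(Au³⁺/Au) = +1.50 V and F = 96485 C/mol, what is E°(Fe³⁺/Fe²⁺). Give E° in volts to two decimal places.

+0.77 V

E°cell = −ΔG°/(nF) = −(-211.3×10³)/((3)(96485)) = +0.730 V.
Since Au³⁺/Au is the cathode and Fe³⁺/Fe²⁺ the anode, E°cell = E°(Au³⁺/Au) − E°(Fe³⁺/Fe²⁺).
So E°(Fe³⁺/Fe²⁺) = E°(Au³⁺/Au) − E°cell = (+1.50) − (+0.730) = +0.77 V.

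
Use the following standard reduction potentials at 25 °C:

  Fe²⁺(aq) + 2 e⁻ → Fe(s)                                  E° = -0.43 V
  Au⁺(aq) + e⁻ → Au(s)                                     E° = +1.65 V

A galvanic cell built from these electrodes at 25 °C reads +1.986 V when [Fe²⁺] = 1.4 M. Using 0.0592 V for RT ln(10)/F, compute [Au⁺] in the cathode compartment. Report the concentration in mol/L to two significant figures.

0.031 M

Au⁺/Au is the cathode, Fe²⁺/Fe the anode: E°cell = +2.08 V, n = 2.
Overall reaction: 2 Au⁺(aq) + Fe(s) → 2 Au(s) + Fe²⁺(aq); Q = [Fe²⁺]^1/[Au⁺]^2.
From E = E° − (0.0592/n) log Q: log Q = (E° − E)·n/0.0592 = (+2.08 − (+1.986))·2/0.0592 = 3.1757.
So 2·log[Au⁺] = 1·log(1.4) − log Q = 0.1461 − (3.1757) = -3.0296; log[Au⁺] = -3.0296 / 2 = -1.5148; [Au⁺] = 10^(-1.5148) ≈ 0.031 M.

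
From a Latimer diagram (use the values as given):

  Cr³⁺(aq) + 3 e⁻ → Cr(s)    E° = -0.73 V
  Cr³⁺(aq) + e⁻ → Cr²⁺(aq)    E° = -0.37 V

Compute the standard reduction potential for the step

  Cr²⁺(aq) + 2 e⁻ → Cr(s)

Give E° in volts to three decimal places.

Sequential free energies add, so n₃E°₃ = n₁E°₁ + n₂E°₂.
With n₃ = 3, and the known step contributing 1×(-0.37) V, the unknown satisfies 2·E° = 3×(-0.73) − 1×(-0.37) = -1.820.
E° = -1.820 / 2 = -0.910 V.

-0.910 V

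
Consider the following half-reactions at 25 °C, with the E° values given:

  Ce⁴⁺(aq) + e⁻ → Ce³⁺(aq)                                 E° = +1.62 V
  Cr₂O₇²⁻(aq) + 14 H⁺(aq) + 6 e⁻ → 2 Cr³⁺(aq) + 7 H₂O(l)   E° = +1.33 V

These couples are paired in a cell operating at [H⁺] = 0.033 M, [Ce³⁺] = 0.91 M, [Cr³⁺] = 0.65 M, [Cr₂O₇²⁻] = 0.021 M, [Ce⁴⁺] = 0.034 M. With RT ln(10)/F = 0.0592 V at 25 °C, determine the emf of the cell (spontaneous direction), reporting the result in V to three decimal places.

+0.423 V

Ce⁴⁺/Ce³⁺ is the cathode (higher E°), Cr₂O₇²⁻/Cr³⁺ the anode: E°cell = +1.62 − (+1.33) = +0.29 V, n = 6.
Overall: 6 Ce⁴⁺(aq) + 2 Cr³⁺(aq) + 7 H₂O(l) → 6 Ce³⁺(aq) + Cr₂O₇²⁻(aq) + 14 H⁺(aq)
Q = [Ce³⁺]^6·[Cr₂O₇²⁻]·[H⁺]^14 / ([Ce⁴⁺]^6·[Cr³⁺]^2); log Q = -13.479.
E = E° − (0.0592/n) log Q = +0.29 − (0.0592/6)(-13.479) = +0.423 V.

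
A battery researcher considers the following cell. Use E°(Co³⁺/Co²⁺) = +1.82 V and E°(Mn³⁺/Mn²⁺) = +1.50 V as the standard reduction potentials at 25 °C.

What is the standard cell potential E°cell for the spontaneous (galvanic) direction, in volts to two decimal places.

The Co³⁺/Co²⁺ couple has the higher reduction potential, so it is the cathode; Mn³⁺/Mn²⁺ is oxidised at the anode.
E°cell = E°(cathode) − E°(anode) = (+1.82) − (+1.50) = +0.32 V.

+0.32 V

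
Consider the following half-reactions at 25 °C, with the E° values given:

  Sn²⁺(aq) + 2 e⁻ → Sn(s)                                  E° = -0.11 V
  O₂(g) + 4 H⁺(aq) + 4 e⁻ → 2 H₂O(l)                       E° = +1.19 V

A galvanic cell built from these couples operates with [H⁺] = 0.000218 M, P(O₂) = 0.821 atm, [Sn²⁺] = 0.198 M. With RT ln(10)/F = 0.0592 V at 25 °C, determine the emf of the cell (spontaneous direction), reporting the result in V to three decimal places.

O₂/H₂O is the cathode (higher E°), Sn²⁺/Sn the anode: E°cell = +1.19 − (-0.11) = +1.30 V, n = 4.
Overall: O₂(g) + 4 H⁺(aq) + 2 Sn(s) → 2 H₂O(l) + 2 Sn²⁺(aq)
Q = [Sn²⁺]^2 / (P(O₂)·[H⁺]^4); log Q = 13.325.
E = E° − (0.0592/n) log Q = +1.30 − (0.0592/4)(13.325) = +1.103 V.

+1.103 V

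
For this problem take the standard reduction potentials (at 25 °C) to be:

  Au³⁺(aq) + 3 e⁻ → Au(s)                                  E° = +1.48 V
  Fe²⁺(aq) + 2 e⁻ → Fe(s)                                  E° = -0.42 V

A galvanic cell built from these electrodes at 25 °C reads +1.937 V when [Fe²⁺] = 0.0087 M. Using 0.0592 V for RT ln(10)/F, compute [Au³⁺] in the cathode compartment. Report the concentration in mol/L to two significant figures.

0.061 M

Au³⁺/Au is the cathode, Fe²⁺/Fe the anode: E°cell = +1.90 V, n = 6.
Overall reaction: 2 Au³⁺(aq) + 3 Fe(s) → 2 Au(s) + 3 Fe²⁺(aq); Q = [Fe²⁺]^3/[Au³⁺]^2.
From E = E° − (0.0592/n) log Q: log Q = (E° − E)·n/0.0592 = (+1.90 − (+1.937))·6/0.0592 = -3.7500.
So 2·log[Au³⁺] = 3·log(0.0087) − log Q = -6.1814 − (-3.7500) = -2.4314; log[Au³⁺] = -2.4314 / 2 = -1.2157; [Au³⁺] = 10^(-1.2157) ≈ 0.061 M.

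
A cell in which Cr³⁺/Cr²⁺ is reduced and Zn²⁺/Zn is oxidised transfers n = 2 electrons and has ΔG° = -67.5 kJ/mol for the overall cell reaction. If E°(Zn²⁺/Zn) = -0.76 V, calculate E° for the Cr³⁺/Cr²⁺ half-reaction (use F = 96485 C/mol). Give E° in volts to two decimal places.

E°cell = −ΔG°/(nF) = −(-67.5×10³)/((2)(96485)) = +0.350 V.
Since Cr³⁺/Cr²⁺ is the cathode and Zn²⁺/Zn the anode, E°cell = E°(Cr³⁺/Cr²⁺) − E°(Zn²⁺/Zn).
So E°(Cr³⁺/Cr²⁺) = E°cell + E°(Zn²⁺/Zn) = +0.350 + (-0.76) = -0.41 V.

-0.41 V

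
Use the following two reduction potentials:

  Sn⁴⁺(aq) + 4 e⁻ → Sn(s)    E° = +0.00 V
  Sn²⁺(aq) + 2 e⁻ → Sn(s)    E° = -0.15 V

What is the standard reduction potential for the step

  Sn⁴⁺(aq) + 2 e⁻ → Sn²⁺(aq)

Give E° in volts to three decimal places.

Sequential free energies add, so n₃E°₃ = n₁E°₁ + n₂E°₂.
With n₃ = 4, and the known step contributing 2×(-0.15) V, the unknown satisfies 2·E° = 4×(+0.00) − 2×(-0.15) = +0.300.
E° = +0.300 / 2 = +0.150 V.

+0.150 V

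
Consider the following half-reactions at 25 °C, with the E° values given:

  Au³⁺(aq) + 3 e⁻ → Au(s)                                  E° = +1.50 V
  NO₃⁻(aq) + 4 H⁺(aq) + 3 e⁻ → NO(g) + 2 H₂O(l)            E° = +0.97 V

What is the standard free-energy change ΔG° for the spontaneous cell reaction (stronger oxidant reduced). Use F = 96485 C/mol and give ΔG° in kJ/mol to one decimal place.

-153.4 kJ/mol

Au³⁺/Au (E° = +1.50 V) is the cathode; NO₃⁻/NO (E° = +0.97 V) is the anode, so E°cell = +0.53 V.
Balancing electrons gives n = 3 (lcm of 3 and 3).
ΔG° = −nFE° = −(3)(96485)(+0.53) = -153,411 J = -153.4 kJ/mol.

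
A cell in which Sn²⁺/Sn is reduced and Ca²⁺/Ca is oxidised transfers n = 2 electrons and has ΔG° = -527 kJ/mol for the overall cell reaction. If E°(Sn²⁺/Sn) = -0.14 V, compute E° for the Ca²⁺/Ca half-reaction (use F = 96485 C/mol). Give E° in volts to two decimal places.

-2.87 V

E°cell = −ΔG°/(nF) = −(-527×10³)/((2)(96485)) = +2.731 V.
Since Sn²⁺/Sn is the cathode and Ca²⁺/Ca the anode, E°cell = E°(Sn²⁺/Sn) − E°(Ca²⁺/Ca).
So E°(Ca²⁺/Ca) = E°(Sn²⁺/Sn) − E°cell = (-0.14) − (+2.731) = -2.87 V.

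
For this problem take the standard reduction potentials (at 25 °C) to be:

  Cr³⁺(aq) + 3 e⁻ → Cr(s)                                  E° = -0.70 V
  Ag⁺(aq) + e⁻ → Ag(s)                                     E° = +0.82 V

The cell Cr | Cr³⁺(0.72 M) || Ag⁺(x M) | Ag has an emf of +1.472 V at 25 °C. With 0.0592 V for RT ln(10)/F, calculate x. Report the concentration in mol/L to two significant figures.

0.14 M

Ag⁺/Ag is the cathode, Cr³⁺/Cr the anode: E°cell = +1.52 V, n = 3.
Overall reaction: 3 Ag⁺(aq) + Cr(s) → 3 Ag(s) + Cr³⁺(aq); Q = [Cr³⁺]^1/[Ag⁺]^3.
From E = E° − (0.0592/n) log Q: log Q = (E° − E)·n/0.0592 = (+1.52 − (+1.472))·3/0.0592 = 2.4324.
So 3·log[Ag⁺] = 1·log(0.72) − log Q = -0.1427 − (2.4324) = -2.5751; log[Ag⁺] = -2.5751 / 3 = -0.8584; [Ag⁺] = 10^(-0.8584) ≈ 0.14 M.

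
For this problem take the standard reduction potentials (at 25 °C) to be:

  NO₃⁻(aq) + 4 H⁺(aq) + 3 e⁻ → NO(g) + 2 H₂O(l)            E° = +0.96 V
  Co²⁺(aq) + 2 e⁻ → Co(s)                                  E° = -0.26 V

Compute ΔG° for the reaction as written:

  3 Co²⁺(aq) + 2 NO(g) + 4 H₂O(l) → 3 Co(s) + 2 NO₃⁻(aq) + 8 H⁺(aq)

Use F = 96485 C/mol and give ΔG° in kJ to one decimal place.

As written, Co²⁺/Co is reduced (cathode) and NO₃⁻/NO is oxidised (anode), so E°cell = (-0.26) − (+0.96) = -1.22 V.
Balancing electrons gives n = 6.
ΔG° = −nFE° = −(6)(96485)(-1.22) = 706,270 J = +706.3 kJ.

+706.3 kJ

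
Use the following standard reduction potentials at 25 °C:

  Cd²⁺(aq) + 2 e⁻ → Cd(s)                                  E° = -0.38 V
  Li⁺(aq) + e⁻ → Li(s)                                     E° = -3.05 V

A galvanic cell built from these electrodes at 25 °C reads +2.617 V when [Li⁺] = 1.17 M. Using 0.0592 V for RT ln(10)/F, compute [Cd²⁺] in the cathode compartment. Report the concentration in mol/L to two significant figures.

0.022 M

Cd²⁺/Cd is the cathode, Li⁺/Li the anode: E°cell = +2.67 V, n = 2.
Overall reaction: Cd²⁺(aq) + 2 Li(s) → Cd(s) + 2 Li⁺(aq); Q = [Li⁺]^2/[Cd²⁺]^1.
From E = E° − (0.0592/n) log Q: log Q = (E° − E)·n/0.0592 = (+2.67 − (+2.617))·2/0.0592 = 1.7905.
So 1·log[Cd²⁺] = 2·log(1.17) − log Q = 0.1364 − (1.7905) = -1.6541; [Cd²⁺] = 10^(-1.6541) ≈ 0.022 M.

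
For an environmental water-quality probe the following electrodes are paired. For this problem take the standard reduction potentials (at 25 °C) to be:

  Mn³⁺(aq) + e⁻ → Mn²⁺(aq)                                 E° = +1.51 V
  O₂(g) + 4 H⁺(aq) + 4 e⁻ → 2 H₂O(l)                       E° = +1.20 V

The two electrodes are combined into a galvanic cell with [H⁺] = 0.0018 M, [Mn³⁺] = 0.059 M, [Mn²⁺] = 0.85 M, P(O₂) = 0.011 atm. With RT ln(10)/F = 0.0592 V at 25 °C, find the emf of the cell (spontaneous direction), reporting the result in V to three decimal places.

Mn³⁺/Mn²⁺ is the cathode (higher E°), O₂/H₂O the anode: E°cell = +1.51 − (+1.20) = +0.31 V, n = 4.
Overall: 4 Mn³⁺(aq) + 2 H₂O(l) → 4 Mn²⁺(aq) + O₂(g) + 4 H⁺(aq)
Q = [Mn²⁺]^4·P(O₂)·[H⁺]^4 / ([Mn³⁺]^4); log Q = -8.303.
E = E° − (0.0592/n) log Q = +0.31 − (0.0592/4)(-8.303) = +0.433 V.

+0.433 V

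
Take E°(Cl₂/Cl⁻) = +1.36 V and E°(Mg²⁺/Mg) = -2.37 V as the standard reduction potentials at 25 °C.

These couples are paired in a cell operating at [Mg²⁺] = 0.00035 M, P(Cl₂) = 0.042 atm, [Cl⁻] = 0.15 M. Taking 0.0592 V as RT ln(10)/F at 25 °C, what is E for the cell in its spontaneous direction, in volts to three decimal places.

+3.840 V

Cl₂/Cl⁻ is the cathode (higher E°), Mg²⁺/Mg the anode: E°cell = +1.36 − (-2.37) = +3.73 V, n = 2.
Overall: Cl₂(g) + Mg(s) → 2 Cl⁻(aq) + Mg²⁺(aq)
Q = [Cl⁻]^2·[Mg²⁺] / (P(Cl₂)); log Q = -3.727.
E = E° − (0.0592/n) log Q = +3.73 − (0.0592/2)(-3.727) = +3.840 V.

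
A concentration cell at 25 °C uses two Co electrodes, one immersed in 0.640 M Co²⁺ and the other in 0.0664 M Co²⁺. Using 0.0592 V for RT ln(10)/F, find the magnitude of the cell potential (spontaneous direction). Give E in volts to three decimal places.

For a concentration cell E°cell = 0. The 0.640 M side is the cathode (reduction is favoured where [Co²⁺] is higher).
With n = 2, E = −(0.0592/2) log([Co²⁺]ₐₙ/[Co²⁺]꜀ₐₜ) = −(0.0592/2) log(0.0664/0.64) = −(0.0592/2)(-0.984) = +0.029 V.

+0.029 V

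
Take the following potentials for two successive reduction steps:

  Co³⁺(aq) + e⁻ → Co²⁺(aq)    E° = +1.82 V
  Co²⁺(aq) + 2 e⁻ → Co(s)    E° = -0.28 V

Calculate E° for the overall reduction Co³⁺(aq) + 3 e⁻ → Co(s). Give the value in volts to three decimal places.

Standard free energies of sequential steps add: ΔG°₃ = ΔG°₁ + ΔG°₂, so n₃E°₃ = n₁E°₁ + n₂E°₂.
E°₃ = (1×+1.82 + 2×-0.28) / 3 = (+1.260) / 3 = +0.420 V.

+0.420 V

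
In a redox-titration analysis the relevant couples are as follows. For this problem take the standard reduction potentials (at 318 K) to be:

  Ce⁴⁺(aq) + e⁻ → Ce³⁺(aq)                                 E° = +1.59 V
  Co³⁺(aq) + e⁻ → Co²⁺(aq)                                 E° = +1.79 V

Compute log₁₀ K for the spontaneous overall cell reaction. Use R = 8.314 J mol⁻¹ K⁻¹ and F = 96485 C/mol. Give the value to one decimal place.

3.2

Cathode: Co³⁺/Co²⁺; anode: Ce⁴⁺/Ce³⁺. E°cell = (+1.79) − (+1.59) = +0.20 V, with n = 1.
ΔG° = −nFE° = −RT ln K, so ln K = nFE°/(RT) = (1)(96485)(+0.20) / ((8.314)(318)) = 7.299.
log₁₀ K = 7.299 / ln 10 = 3.2.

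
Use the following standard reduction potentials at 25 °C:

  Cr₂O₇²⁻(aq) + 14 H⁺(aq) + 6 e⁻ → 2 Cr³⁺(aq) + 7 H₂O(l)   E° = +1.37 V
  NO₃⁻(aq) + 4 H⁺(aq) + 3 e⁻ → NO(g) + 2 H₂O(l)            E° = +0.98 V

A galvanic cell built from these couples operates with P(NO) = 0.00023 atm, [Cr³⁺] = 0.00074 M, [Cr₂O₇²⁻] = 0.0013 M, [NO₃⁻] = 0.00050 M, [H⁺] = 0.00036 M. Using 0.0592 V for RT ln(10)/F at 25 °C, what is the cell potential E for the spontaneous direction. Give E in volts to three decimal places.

Cr₂O₇²⁻/Cr³⁺ is the cathode (higher E°), NO₃⁻/NO the anode: E°cell = +1.37 − (+0.98) = +0.39 V, n = 6.
Overall: Cr₂O₇²⁻(aq) + 6 H⁺(aq) + 2 NO(g) → 2 Cr³⁺(aq) + 3 H₂O(l) + 2 NO₃⁻(aq)
Q = [Cr³⁺]^2·[NO₃⁻]^2 / ([Cr₂O₇²⁻]·[H⁺]^6·P(NO)^2); log Q = 17.961.
E = E° − (0.0592/n) log Q = +0.39 − (0.0592/6)(17.961) = +0.213 V.

+0.213 V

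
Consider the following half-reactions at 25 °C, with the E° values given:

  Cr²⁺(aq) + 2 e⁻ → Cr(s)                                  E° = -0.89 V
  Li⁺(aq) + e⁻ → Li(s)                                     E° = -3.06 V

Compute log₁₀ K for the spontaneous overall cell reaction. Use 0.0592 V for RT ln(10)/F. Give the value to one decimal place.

Cathode: Cr²⁺/Cr; anode: Li⁺/Li. E°cell = +2.17 V, n = 2.
log K = nE°cell / 0.0592 = (2)(+2.17) / 0.0592 = 73.3.

73.3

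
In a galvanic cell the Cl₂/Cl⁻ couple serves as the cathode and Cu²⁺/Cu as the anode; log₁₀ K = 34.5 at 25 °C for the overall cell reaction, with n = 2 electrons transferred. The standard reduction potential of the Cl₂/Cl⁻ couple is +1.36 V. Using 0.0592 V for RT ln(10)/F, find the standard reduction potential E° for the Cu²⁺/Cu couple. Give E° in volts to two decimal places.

E°cell = (0.0592/n)·log K = (0.0592/2)(34.5) = +1.021 V.
Since Cl₂/Cl⁻ is the cathode and Cu²⁺/Cu the anode, E°cell = E°(Cl₂/Cl⁻) − E°(Cu²⁺/Cu).
So E°(Cu²⁺/Cu) = E°(Cl₂/Cl⁻) − E°cell = (+1.36) − (+1.021) = +0.34 V.

+0.34 V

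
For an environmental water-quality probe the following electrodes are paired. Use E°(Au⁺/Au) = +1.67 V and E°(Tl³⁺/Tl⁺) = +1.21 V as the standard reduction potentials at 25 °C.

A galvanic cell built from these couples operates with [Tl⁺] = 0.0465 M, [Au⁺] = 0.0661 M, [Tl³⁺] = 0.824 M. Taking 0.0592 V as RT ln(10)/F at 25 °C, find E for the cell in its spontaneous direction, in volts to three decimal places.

Au⁺/Au is the cathode (higher E°), Tl³⁺/Tl⁺ the anode: E°cell = +1.67 − (+1.21) = +0.46 V, n = 2.
Overall: 2 Au⁺(aq) + Tl⁺(aq) → 2 Au(s) + Tl³⁺(aq)
Q = [Tl³⁺] / ([Au⁺]^2·[Tl⁺]); log Q = 3.608.
E = E° − (0.0592/n) log Q = +0.46 − (0.0592/2)(3.608) = +0.353 V.

+0.353 V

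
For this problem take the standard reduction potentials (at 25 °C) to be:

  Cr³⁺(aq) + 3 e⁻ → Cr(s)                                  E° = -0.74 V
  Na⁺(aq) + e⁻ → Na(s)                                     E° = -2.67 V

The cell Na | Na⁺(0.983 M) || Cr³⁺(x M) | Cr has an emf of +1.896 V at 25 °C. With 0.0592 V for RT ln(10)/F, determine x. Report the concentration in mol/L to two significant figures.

Cr³⁺/Cr is the cathode, Na⁺/Na the anode: E°cell = +1.93 V, n = 3.
Overall reaction: Cr³⁺(aq) + 3 Na(s) → Cr(s) + 3 Na⁺(aq); Q = [Na⁺]^3/[Cr³⁺]^1.
From E = E° − (0.0592/n) log Q: log Q = (E° − E)·n/0.0592 = (+1.93 − (+1.896))·3/0.0592 = 1.7230.
So 1·log[Cr³⁺] = 3·log(0.983) − log Q = -0.0223 − (1.7230) = -1.7453; [Cr³⁺] = 10^(-1.7453) ≈ 0.018 M.

0.018 M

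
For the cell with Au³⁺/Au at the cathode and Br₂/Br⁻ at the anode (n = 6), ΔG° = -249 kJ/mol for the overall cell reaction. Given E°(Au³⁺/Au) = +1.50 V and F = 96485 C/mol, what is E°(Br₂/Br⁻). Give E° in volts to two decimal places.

E°cell = −ΔG°/(nF) = −(-249×10³)/((6)(96485)) = +0.430 V.
Since Au³⁺/Au is the cathode and Br₂/Br⁻ the anode, E°cell = E°(Au³⁺/Au) − E°(Br₂/Br⁻).
So E°(Br₂/Br⁻) = E°(Au³⁺/Au) − E°cell = (+1.50) − (+0.430) = +1.07 V.

+1.07 V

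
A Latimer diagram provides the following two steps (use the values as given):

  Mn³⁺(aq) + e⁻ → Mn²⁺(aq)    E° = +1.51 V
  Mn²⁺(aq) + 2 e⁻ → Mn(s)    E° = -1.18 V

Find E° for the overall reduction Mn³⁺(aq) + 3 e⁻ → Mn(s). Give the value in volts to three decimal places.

Standard free energies of sequential steps add: ΔG°₃ = ΔG°₁ + ΔG°₂, so n₃E°₃ = n₁E°₁ + n₂E°₂.
E°₃ = (1×+1.51 + 2×-1.18) / 3 = (-0.850) / 3 = -0.283 V.

-0.283 V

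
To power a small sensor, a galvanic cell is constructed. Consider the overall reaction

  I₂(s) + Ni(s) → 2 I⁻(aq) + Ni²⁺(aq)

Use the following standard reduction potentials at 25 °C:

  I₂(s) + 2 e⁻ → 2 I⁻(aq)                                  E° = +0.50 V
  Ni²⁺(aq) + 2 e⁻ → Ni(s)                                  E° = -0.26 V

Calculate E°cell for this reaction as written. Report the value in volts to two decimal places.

The I₂/I⁻ couple has the higher reduction potential, so it is the cathode; Ni²⁺/Ni is oxidised at the anode.
E°cell = E°(cathode) − E°(anode) = (+0.50) − (-0.26) = +0.76 V.

+0.76 V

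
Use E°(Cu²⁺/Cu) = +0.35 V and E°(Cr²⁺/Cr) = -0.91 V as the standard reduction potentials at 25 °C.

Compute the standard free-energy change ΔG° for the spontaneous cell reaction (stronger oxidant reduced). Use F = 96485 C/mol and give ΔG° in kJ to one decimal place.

-243.1 kJ

Cu²⁺/Cu (E° = +0.35 V) is the cathode; Cr²⁺/Cr (E° = -0.91 V) is the anode, so E°cell = +1.26 V.
Balancing electrons gives n = 2 (lcm of 2 and 2).
ΔG° = −nFE° = −(2)(96485)(+1.26) = -243,142 J = -243.1 kJ.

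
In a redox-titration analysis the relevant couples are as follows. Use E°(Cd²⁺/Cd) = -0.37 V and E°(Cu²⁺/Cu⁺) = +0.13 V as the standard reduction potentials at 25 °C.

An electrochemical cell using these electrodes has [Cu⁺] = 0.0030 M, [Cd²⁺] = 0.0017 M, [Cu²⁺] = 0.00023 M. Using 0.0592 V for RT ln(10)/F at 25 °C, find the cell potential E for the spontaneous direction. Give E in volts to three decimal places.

Cu²⁺/Cu⁺ is the cathode (higher E°), Cd²⁺/Cd the anode: E°cell = +0.13 − (-0.37) = +0.50 V, n = 2.
Overall: 2 Cu²⁺(aq) + Cd(s) → 2 Cu⁺(aq) + Cd²⁺(aq)
Q = [Cu⁺]^2·[Cd²⁺] / ([Cu²⁺]^2); log Q = -0.539.
E = E° − (0.0592/n) log Q = +0.50 − (0.0592/2)(-0.539) = +0.516 V.

+0.516 V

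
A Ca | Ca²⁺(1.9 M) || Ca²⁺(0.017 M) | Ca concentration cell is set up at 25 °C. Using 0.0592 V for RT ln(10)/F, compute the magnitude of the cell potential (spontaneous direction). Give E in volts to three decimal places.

For a concentration cell E°cell = 0. The 1.9 M side is the cathode (reduction is favoured where [Ca²⁺] is higher).
With n = 2, E = −(0.0592/2) log([Ca²⁺]ₐₙ/[Ca²⁺]꜀ₐₜ) = −(0.0592/2) log(0.017/1.9) = −(0.0592/2)(-2.048) = +0.061 V.

+0.061 V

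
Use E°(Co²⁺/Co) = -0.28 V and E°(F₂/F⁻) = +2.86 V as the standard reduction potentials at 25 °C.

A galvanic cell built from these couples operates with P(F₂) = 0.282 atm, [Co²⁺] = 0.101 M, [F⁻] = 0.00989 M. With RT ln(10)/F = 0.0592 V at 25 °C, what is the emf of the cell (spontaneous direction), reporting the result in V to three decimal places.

+3.272 V

F₂/F⁻ is the cathode (higher E°), Co²⁺/Co the anode: E°cell = +2.86 − (-0.28) = +3.14 V, n = 2.
Overall: F₂(g) + Co(s) → 2 F⁻(aq) + Co²⁺(aq)
Q = [F⁻]^2·[Co²⁺] / (P(F₂)); log Q = -4.456.
E = E° − (0.0592/n) log Q = +3.14 − (0.0592/2)(-4.456) = +3.272 V.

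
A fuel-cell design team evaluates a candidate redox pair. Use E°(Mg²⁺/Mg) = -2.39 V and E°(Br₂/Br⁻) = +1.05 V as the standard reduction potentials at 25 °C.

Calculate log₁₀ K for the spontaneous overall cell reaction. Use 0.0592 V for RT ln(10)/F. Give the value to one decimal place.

116.2

Cathode: Br₂/Br⁻; anode: Mg²⁺/Mg. E°cell = +3.44 V, n = 2.
log K = nE°cell / 0.0592 = (2)(+3.44) / 0.0592 = 116.2.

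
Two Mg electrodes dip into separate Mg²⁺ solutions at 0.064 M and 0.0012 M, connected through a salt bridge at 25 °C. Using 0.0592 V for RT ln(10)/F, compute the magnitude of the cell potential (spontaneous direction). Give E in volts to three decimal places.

+0.051 V

For a concentration cell E°cell = 0. The 0.064 M side is the cathode (reduction is favoured where [Mg²⁺] is higher).
With n = 2, E = −(0.0592/2) log([Mg²⁺]ₐₙ/[Mg²⁺]꜀ₐₜ) = −(0.0592/2) log(0.0012/0.064) = −(0.0592/2)(-1.727) = +0.051 V.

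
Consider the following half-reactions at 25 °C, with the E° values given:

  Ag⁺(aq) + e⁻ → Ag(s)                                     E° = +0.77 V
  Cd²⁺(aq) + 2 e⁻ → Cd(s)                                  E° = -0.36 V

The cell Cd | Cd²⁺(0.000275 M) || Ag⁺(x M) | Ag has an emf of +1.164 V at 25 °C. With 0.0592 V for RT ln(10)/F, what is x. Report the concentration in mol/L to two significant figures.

0.062 M

Ag⁺/Ag is the cathode, Cd²⁺/Cd the anode: E°cell = +1.13 V, n = 2.
Overall reaction: 2 Ag⁺(aq) + Cd(s) → 2 Ag(s) + Cd²⁺(aq); Q = [Cd²⁺]^1/[Ag⁺]^2.
From E = E° − (0.0592/n) log Q: log Q = (E° − E)·n/0.0592 = (+1.13 − (+1.164))·2/0.0592 = -1.1486.
So 2·log[Ag⁺] = 1·log(0.000275) − log Q = -3.5607 − (-1.1486) = -2.4121; log[Ag⁺] = -2.4121 / 2 = -1.2061; [Ag⁺] = 10^(-1.2061) ≈ 0.062 M.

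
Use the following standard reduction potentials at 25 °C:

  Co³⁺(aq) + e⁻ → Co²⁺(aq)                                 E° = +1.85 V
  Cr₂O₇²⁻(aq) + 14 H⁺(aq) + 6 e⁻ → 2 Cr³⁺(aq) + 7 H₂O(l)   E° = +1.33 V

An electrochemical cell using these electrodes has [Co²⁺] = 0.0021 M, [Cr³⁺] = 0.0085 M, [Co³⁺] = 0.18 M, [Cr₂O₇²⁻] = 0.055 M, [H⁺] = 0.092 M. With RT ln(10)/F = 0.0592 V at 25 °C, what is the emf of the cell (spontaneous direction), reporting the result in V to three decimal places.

+0.749 V

Co³⁺/Co²⁺ is the cathode (higher E°), Cr₂O₇²⁻/Cr³⁺ the anode: E°cell = +1.85 − (+1.33) = +0.52 V, n = 6.
Overall: 6 Co³⁺(aq) + 2 Cr³⁺(aq) + 7 H₂O(l) → 6 Co²⁺(aq) + Cr₂O₇²⁻(aq) + 14 H⁺(aq)
Q = [Co²⁺]^6·[Cr₂O₇²⁻]·[H⁺]^14 / ([Co³⁺]^6·[Cr³⁺]^2); log Q = -23.224.
E = E° − (0.0592/n) log Q = +0.52 − (0.0592/6)(-23.224) = +0.749 V.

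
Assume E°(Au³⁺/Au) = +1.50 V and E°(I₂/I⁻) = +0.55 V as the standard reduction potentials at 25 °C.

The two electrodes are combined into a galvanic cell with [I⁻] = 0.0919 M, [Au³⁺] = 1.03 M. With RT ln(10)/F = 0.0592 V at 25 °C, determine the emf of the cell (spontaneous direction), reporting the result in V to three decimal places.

+0.889 V

Au³⁺/Au is the cathode (higher E°), I₂/I⁻ the anode: E°cell = +1.50 − (+0.55) = +0.95 V, n = 6.
Overall: 2 Au³⁺(aq) + 6 I⁻(aq) → 2 Au(s) + 3 I₂(s)
Q = 1 / ([Au³⁺]^2·[I⁻]^6); log Q = 6.194.
E = E° − (0.0592/n) log Q = +0.95 − (0.0592/6)(6.194) = +0.889 V.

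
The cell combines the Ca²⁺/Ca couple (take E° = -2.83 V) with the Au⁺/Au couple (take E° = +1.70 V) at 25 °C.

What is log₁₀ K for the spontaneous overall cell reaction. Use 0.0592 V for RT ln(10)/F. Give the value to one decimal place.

153.0

Cathode: Au⁺/Au; anode: Ca²⁺/Ca. E°cell = +4.53 V, n = 2.
log K = nE°cell / 0.0592 = (2)(+4.53) / 0.0592 = 153.0.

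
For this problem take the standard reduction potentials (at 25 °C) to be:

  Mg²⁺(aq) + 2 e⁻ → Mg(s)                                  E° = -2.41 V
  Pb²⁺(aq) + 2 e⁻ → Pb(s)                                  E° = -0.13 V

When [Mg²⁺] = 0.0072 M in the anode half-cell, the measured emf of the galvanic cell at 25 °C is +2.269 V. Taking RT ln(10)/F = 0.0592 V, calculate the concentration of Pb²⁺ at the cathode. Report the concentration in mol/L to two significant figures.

Pb²⁺/Pb is the cathode, Mg²⁺/Mg the anode: E°cell = +2.28 V, n = 2.
Overall reaction: Pb²⁺(aq) + Mg(s) → Pb(s) + Mg²⁺(aq); Q = [Mg²⁺]^1/[Pb²⁺]^1.
From E = E° − (0.0592/n) log Q: log Q = (E° − E)·n/0.0592 = (+2.28 − (+2.269))·2/0.0592 = 0.3716.
So 1·log[Pb²⁺] = 1·log(0.0072) − log Q = -2.1427 − (0.3716) = -2.5143; [Pb²⁺] = 10^(-2.5143) ≈ 0.0031 M.

0.0031 M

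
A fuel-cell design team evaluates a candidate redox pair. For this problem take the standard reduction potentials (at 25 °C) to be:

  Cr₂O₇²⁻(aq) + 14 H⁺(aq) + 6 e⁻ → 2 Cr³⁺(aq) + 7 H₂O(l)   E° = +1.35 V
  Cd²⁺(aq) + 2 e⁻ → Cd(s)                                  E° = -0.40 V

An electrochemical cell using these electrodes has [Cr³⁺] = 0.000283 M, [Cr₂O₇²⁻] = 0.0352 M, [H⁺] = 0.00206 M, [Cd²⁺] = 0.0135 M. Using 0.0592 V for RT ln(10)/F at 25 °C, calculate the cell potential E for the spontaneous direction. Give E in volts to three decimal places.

Cr₂O₇²⁻/Cr³⁺ is the cathode (higher E°), Cd²⁺/Cd the anode: E°cell = +1.35 − (-0.40) = +1.75 V, n = 6.
Overall: Cr₂O₇²⁻(aq) + 14 H⁺(aq) + 3 Cd(s) → 2 Cr³⁺(aq) + 7 H₂O(l) + 3 Cd²⁺(aq)
Q = [Cr³⁺]^2·[Cd²⁺]^3 / ([Cr₂O₇²⁻]·[H⁺]^14); log Q = 26.354.
E = E° − (0.0592/n) log Q = +1.75 − (0.0592/6)(26.354) = +1.490 V.

+1.490 V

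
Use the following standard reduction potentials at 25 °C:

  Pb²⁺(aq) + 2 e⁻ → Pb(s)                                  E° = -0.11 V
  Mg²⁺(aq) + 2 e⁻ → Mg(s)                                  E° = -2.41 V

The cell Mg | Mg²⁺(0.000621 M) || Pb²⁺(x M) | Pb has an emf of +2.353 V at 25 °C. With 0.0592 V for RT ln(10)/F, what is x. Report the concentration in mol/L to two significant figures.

0.038 M

Pb²⁺/Pb is the cathode, Mg²⁺/Mg the anode: E°cell = +2.30 V, n = 2.
Overall reaction: Pb²⁺(aq) + Mg(s) → Pb(s) + Mg²⁺(aq); Q = [Mg²⁺]^1/[Pb²⁺]^1.
From E = E° − (0.0592/n) log Q: log Q = (E° − E)·n/0.0592 = (+2.30 − (+2.353))·2/0.0592 = -1.7905.
So 1·log[Pb²⁺] = 1·log(0.000621) − log Q = -3.2069 − (-1.7905) = -1.4164; [Pb²⁺] = 10^(-1.4164) ≈ 0.038 M.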